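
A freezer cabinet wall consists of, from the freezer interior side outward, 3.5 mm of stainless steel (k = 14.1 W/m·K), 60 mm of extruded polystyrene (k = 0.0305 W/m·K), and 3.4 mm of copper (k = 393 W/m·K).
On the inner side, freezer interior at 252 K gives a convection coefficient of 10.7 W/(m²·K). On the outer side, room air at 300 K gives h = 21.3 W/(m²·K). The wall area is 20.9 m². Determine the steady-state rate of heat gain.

Q ≈ 476 W

Series thermal resistances:
R_inner film = 1/(h_i·A) = 1/(10.7×20.9) = 0.004472 K/W
R_stainless steel = L/(kA) = 0.0035/(14.1×20.9) = 1.188×10^-5 K/W
R_extruded polystyrene = L/(kA) = 0.06/(0.0305×20.9) = 0.09413 K/W
R_copper = L/(kA) = 0.0034/(393×20.9) = 4.139×10^-7 K/W
R_outer film = 1/(h_o·A) = 1/(21.3×20.9) = 0.002246 K/W
R_total = 0.1009 K/W
Q = ΔT / R_total = 48 / 0.1009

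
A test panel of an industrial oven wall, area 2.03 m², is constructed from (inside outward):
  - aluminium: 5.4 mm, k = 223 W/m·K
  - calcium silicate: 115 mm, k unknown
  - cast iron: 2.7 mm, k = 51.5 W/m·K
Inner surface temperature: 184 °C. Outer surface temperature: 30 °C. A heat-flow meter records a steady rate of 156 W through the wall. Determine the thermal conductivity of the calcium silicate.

k ≈ 0.0574 W/(m·K)

Model the wall as resistances in series:
R_aluminium = L/(kA) = 0.0054/(223×2.03) = 1.193×10^-5 K/W
R_cast iron = L/(kA) = 0.0027/(51.5×2.03) = 2.583×10^-5 K/W
Sum of known resistances R_other = 3.775×10^-5 K/W
Total R = ΔT/Q = 154/156 = 0.9872 K/W
R_calcium silicate = R_total − R_other = 0.9871 K/W
k = L/(R·A) = 0.115/(0.9871×2.03)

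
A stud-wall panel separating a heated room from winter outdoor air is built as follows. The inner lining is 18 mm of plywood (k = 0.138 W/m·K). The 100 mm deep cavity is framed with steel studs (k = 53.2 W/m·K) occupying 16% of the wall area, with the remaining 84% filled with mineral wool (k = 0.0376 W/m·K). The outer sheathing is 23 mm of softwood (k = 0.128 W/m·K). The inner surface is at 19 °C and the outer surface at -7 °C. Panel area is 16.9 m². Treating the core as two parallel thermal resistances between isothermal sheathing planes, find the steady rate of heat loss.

Sheathing layers in series; stud and cavity paths in parallel between them.
R_inner = 0.018/(0.138×16.9) = 0.007718 K/W
R_stud  = 0.1/(53.2×0.16×16.9) = 6.952×10^-4 K/W
R_cav   = 0.1/(0.0376×0.84×16.9) = 0.1873 K/W
1/R_core = 1/R_stud + 1/R_cav → R_core = 6.926×10^-4 K/W
R_outer = 0.023/(0.128×16.9) = 0.01063 K/W
R_total = 0.01904 K/W
Q = ΔT/R_total = 26/0.01904

Q ≈ 1370 W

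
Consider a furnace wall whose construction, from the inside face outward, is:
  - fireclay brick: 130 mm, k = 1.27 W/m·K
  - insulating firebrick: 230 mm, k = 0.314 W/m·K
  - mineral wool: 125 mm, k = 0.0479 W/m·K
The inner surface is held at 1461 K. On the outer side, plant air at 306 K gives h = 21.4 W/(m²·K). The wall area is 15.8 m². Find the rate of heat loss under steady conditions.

Model the wall as resistances in series:
R_fireclay brick = L/(kA) = 0.13/(1.27×15.8) = 0.006479 K/W
R_insulating firebrick = L/(kA) = 0.23/(0.314×15.8) = 0.04636 K/W
R_mineral wool = L/(kA) = 0.125/(0.0479×15.8) = 0.1652 K/W
R_outer film = 1/(h_o·A) = 1/(21.4×15.8) = 0.002958 K/W
R_total = 0.221 K/W
Q = ΔT / R_total = 1155 / 0.221

Q ≈ 5230 W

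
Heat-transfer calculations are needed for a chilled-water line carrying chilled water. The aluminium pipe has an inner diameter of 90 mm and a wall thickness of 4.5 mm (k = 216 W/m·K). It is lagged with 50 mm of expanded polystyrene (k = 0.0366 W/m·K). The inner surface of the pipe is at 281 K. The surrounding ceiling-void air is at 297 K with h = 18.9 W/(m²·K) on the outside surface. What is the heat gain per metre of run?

Per-layer cylindrical resistances, series-summed:
R_aluminium pipe wall = ln(49.5/45)/(2π×216×1) = 7.023×10^-5 K/W
R_expanded polystyrene = ln(99.5/49.5)/(2π×0.0366×1) = 3.036 K/W
R_outer film = 1/(h_o·2πr_oL) = 1/(18.9×2π×0.0995×1) = 0.08463 K/W
R_total = 3.121 K/W
Q = ΔT/R_total = 16/3.121

q′ ≈ 5.13 W/m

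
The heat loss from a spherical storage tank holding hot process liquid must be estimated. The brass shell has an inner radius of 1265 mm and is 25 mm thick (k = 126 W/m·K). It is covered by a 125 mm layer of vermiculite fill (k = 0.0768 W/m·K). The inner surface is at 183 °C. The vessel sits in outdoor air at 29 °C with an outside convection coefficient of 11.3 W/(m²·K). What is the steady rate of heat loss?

Q ≈ 2070 W

Each spherical layer contributes R = (1/r_i − 1/r_o)/(4πk):
R_brass shell = (1/1.265 − 1/1.29)/(4π×126) = 9.676×10^-6 K/W
R_vermiculite fill = (1/1.29 − 1/1.415)/(4π×0.0768) = 0.07096 K/W
R_outer film = 1/(h·4πr_o²) = 1/(11.3×4π×1.415²) = 0.003517 K/W
R_total = 0.07448 K/W
Q = ΔT/R_total = 154/0.07448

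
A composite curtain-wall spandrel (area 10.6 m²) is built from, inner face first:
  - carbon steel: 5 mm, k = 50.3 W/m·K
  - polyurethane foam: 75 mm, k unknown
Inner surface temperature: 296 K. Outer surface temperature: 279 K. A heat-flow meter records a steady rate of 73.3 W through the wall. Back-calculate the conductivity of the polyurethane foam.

Using the resistance-network approach (series):
R_carbon steel = L/(kA) = 0.005/(50.3×10.6) = 9.378×10^-6 K/W
Sum of known resistances R_other = 9.378×10^-6 K/W
Total R = ΔT/Q = 17/73.3 = 0.2319 K/W
R_polyurethane foam = R_total − R_other = 0.2319 K/W
k = L/(R·A) = 0.075/(0.2319×10.6)

k ≈ 0.0305 W/(m·K)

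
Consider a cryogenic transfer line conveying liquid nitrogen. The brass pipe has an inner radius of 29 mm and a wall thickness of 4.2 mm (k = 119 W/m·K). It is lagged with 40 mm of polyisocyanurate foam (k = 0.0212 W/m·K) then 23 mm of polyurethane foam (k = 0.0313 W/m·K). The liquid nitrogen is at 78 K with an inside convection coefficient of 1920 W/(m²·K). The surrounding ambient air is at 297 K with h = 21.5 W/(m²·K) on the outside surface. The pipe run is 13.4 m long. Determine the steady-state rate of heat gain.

Radial resistances (cylindrical: R_cond = ln(r_o/r_i)/(2πkL), R_conv = 1/(h·2πrL)):
R_inner film = 1/(h_i·2πr₁L) = 1/(1920×2π×0.029×13.4) = 2.133×10^-4 K/W
R_brass pipe wall = ln(33.2/29)/(2π×119×13.4) = 1.35×10^-5 K/W
R_polyisocyanurate foam = ln(73.2/33.2)/(2π×0.0212×13.4) = 0.443 K/W
R_polyurethane foam = ln(96.2/73.2)/(2π×0.0313×13.4) = 0.1037 K/W
R_outer film = 1/(h_o·2πr_oL) = 1/(21.5×2π×0.0962×13.4) = 0.005743 K/W
R_total = 0.5526 K/W
Q = ΔT/R_total = 219/0.5526

Q ≈ 396 W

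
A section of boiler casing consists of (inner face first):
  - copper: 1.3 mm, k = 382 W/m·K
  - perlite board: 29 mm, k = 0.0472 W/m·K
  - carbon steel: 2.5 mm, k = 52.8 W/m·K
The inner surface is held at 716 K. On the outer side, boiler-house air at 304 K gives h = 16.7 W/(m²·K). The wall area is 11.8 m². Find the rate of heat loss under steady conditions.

Model the wall as resistances in series:
R_copper = L/(kA) = 0.0013/(382×11.8) = 2.884×10^-7 K/W
R_perlite board = L/(kA) = 0.029/(0.0472×11.8) = 0.05207 K/W
R_carbon steel = L/(kA) = 0.0025/(52.8×11.8) = 4.013×10^-6 K/W
R_outer film = 1/(h_o·A) = 1/(16.7×11.8) = 0.005075 K/W
R_total = 0.05715 K/W
Q = ΔT / R_total = 412 / 0.05715

Q ≈ 7210 W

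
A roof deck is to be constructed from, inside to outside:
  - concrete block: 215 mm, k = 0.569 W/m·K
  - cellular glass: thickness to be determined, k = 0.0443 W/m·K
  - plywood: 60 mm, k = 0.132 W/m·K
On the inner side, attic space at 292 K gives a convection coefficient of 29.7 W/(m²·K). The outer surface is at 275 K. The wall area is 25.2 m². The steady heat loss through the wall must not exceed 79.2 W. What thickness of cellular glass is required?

L ≈ 201 mm

Series thermal resistances:
R_inner film = 1/(h_i·A) = 1/(29.7×25.2) = 0.001336 K/W
R_concrete block = L/(kA) = 0.215/(0.569×25.2) = 0.01499 K/W
R_plywood = L/(kA) = 0.06/(0.132×25.2) = 0.01804 K/W
Sum of the known resistances R_other = 0.03437 K/W
Required total resistance R_tot = ΔT/Q_allow = 17/79.2 = 0.2146 K/W
R_cellular glass = R_tot − R_other = 0.1803 K/W
L = R·k·A = 0.1803×0.0443×25.2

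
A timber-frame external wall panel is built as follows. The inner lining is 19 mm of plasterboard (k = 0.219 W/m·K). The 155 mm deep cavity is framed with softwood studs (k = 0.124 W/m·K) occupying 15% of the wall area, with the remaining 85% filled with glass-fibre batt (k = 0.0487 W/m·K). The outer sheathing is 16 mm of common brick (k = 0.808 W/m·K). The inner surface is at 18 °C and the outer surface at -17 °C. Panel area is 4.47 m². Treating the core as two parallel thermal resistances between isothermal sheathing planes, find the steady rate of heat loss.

Sheathing layers in series; stud and cavity paths in parallel between them.
R_inner = 0.019/(0.219×4.47) = 0.01941 K/W
R_stud  = 0.155/(0.124×0.15×4.47) = 1.864 K/W
R_cav   = 0.155/(0.0487×0.85×4.47) = 0.8377 K/W
1/R_core = 1/R_stud + 1/R_cav → R_core = 0.578 K/W
R_outer = 0.016/(0.808×4.47) = 0.00443 K/W
R_total = 0.6018 K/W
Q = ΔT/R_total = 35/0.6018

Q ≈ 58.2 W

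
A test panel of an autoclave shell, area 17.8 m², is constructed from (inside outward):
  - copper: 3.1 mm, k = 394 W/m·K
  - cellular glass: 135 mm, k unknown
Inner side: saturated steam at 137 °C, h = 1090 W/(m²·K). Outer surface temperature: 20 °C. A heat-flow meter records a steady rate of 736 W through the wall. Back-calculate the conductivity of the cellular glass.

k ≈ 0.0477 W/(m·K)

Thermal resistances in series:
R_inner film = 1/(h_i·A) = 1/(1090×17.8) = 5.154×10^-5 K/W
R_copper = L/(kA) = 0.0031/(394×17.8) = 4.42×10^-7 K/W
Sum of known resistances R_other = 5.198×10^-5 K/W
Total R = ΔT/Q = 117/736 = 0.159 K/W
R_cellular glass = R_total − R_other = 0.1589 K/W
k = L/(R·A) = 0.135/(0.1589×17.8)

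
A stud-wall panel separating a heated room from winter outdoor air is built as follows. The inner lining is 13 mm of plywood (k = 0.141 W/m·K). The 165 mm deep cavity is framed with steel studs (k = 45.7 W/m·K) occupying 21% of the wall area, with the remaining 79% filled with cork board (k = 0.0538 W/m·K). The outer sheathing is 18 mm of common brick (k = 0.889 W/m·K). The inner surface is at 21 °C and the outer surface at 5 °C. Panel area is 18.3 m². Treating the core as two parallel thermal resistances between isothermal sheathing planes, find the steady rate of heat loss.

Sheathing layers in series; stud and cavity paths in parallel between them.
R_inner = 0.013/(0.141×18.3) = 0.005038 K/W
R_stud  = 0.165/(45.7×0.21×18.3) = 9.395×10^-4 K/W
R_cav   = 0.165/(0.0538×0.79×18.3) = 0.2121 K/W
1/R_core = 1/R_stud + 1/R_cav → R_core = 9.354×10^-4 K/W
R_outer = 0.018/(0.889×18.3) = 0.001106 K/W
R_total = 0.00708 K/W
Q = ΔT/R_total = 16/0.00708

Q ≈ 2260 W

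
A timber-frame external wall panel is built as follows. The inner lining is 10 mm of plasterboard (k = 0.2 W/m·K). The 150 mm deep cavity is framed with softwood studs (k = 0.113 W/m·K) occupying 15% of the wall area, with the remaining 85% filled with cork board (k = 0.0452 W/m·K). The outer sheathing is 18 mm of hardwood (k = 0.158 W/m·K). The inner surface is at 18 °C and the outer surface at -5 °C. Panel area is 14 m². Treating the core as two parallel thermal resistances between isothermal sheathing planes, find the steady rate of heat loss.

Q ≈ 112 W

Sheathing layers in series; stud and cavity paths in parallel between them.
R_inner = 0.01/(0.2×14) = 0.003571 K/W
R_stud  = 0.15/(0.113×0.15×14) = 0.6321 K/W
R_cav   = 0.15/(0.0452×0.85×14) = 0.2789 K/W
1/R_core = 1/R_stud + 1/R_cav → R_core = 0.1935 K/W
R_outer = 0.018/(0.158×14) = 0.008137 K/W
R_total = 0.2052 K/W
Q = ΔT/R_total = 23/0.2052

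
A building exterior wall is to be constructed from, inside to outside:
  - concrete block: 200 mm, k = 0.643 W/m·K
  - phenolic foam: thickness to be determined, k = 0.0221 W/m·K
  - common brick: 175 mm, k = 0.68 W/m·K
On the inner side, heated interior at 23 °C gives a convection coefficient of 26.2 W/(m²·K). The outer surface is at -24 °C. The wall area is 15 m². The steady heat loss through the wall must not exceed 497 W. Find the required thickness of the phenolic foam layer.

Series thermal resistances:
R_inner film = 1/(h_i·A) = 1/(26.2×15) = 0.002545 K/W
R_concrete block = L/(kA) = 0.2/(0.643×15) = 0.02074 K/W
R_common brick = L/(kA) = 0.175/(0.68×15) = 0.01716 K/W
Sum of the known resistances R_other = 0.04044 K/W
Required total resistance R_tot = ΔT/Q_allow = 47/497 = 0.09457 K/W
R_phenolic foam = R_tot − R_other = 0.05413 K/W
L = R·k·A = 0.05413×0.0221×15

L ≈ 17.9 mm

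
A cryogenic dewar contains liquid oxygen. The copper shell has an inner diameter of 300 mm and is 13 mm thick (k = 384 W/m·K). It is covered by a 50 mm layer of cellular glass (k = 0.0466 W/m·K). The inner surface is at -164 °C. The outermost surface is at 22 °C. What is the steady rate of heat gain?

Spherical conduction: R = (1/r_in − 1/r_out)/(4πk) per layer; series-sum.
R_copper shell = (1/0.15 − 1/0.163)/(4π×384) = 1.102×10^-4 K/W
R_cellular glass = (1/0.163 − 1/0.213)/(4π×0.0466) = 2.459 K/W
R_total = 2.459 K/W
Q = ΔT/R_total = 186/2.459

Q ≈ 75.6 W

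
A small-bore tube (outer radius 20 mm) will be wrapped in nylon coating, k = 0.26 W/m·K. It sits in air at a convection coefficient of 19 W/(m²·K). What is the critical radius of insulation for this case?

For a cylinder r_cr = k/h = 0.26/19
r_cr = 13.7 mm; since the bare radius (20 mm) is above r_cr, any added insulation will reduce heat loss.

r_cr ≈ 13.7 mm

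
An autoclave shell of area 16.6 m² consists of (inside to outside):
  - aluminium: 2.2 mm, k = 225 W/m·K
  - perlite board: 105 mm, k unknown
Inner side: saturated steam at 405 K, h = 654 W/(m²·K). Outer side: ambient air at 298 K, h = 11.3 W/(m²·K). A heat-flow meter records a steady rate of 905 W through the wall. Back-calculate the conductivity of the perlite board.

k ≈ 0.0561 W/(m·K)

Series thermal resistances:
R_inner film = 1/(h_i·A) = 1/(654×16.6) = 9.211×10^-5 K/W
R_aluminium = L/(kA) = 0.0022/(225×16.6) = 5.89×10^-7 K/W
R_outer film = 1/(h_o·A) = 1/(11.3×16.6) = 0.005331 K/W
Sum of known resistances R_other = 0.005424 K/W
Total R = ΔT/Q = 107/905 = 0.1182 K/W
R_perlite board = R_total − R_other = 0.1128 K/W
k = L/(R·A) = 0.105/(0.1128×16.6)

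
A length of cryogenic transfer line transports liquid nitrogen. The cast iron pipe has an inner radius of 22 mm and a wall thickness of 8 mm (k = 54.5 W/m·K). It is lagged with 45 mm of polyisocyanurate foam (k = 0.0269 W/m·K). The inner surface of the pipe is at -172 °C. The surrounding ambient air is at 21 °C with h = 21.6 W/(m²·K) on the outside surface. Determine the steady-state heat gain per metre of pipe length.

Per-layer cylindrical resistances, series-summed:
R_cast iron pipe wall = ln(30/22)/(2π×54.5×1) = 9.057×10^-4 K/W
R_polyisocyanurate foam = ln(75/30)/(2π×0.0269×1) = 5.421 K/W
R_outer film = 1/(h_o·2πr_oL) = 1/(21.6×2π×0.075×1) = 0.09824 K/W
R_total = 5.52 K/W
Q = ΔT/R_total = 193/5.52

q′ ≈ 35 W/m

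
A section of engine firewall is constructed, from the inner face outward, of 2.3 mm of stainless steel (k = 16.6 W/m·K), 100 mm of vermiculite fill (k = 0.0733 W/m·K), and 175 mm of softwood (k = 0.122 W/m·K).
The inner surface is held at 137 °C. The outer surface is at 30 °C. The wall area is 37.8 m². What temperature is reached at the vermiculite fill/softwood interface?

T ≈ 84.8 °C

Series thermal resistances:
R_stainless steel = L/(kA) = 0.0023/(16.6×37.8) = 3.665×10^-6 K/W
R_vermiculite fill = L/(kA) = 0.1/(0.0733×37.8) = 0.03609 K/W
R_softwood = L/(kA) = 0.175/(0.122×37.8) = 0.03795 K/W
R_total = 0.07404 K/W;  Q = ΔT/R_total = 107/0.07404 = 1445 W
T_interface = T_inner − Q·ΣR(inner→interface) = 137 − 1450×0.0361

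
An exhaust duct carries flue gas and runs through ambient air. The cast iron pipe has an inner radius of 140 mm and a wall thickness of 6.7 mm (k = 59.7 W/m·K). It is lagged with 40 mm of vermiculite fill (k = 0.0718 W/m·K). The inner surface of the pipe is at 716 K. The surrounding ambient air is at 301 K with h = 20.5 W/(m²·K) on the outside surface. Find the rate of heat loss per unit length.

q′ ≈ 720 W/m

For a radial system each layer contributes R = ln(r_out/r_in)/(2πkL); films add R = 1/(hA).
R_cast iron pipe wall = ln(146.7/140)/(2π×59.7×1) = 1.246×10^-4 K/W
R_vermiculite fill = ln(186.7/146.7)/(2π×0.0718×1) = 0.5345 K/W
R_outer film = 1/(h_o·2πr_oL) = 1/(20.5×2π×0.1867×1) = 0.04158 K/W
R_total = 0.5762 K/W
Q = ΔT/R_total = 415/0.5762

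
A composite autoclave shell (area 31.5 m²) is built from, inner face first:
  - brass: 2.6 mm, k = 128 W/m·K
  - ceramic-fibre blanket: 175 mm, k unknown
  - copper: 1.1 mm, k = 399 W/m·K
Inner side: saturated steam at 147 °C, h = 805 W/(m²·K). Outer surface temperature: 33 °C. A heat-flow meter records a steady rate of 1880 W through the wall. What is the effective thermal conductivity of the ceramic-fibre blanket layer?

Model the wall as resistances in series:
R_inner film = 1/(h_i·A) = 1/(805×31.5) = 3.944×10^-5 K/W
R_brass = L/(kA) = 0.0026/(128×31.5) = 6.448×10^-7 K/W
R_copper = L/(kA) = 0.0011/(399×31.5) = 8.752×10^-8 K/W
Sum of known resistances R_other = 4.017×10^-5 K/W
Total R = ΔT/Q = 114/1880 = 0.06064 K/W
R_ceramic-fibre blanket = R_total − R_other = 0.0606 K/W
k = L/(R·A) = 0.175/(0.0606×31.5)

k ≈ 0.0917 W/(m·K)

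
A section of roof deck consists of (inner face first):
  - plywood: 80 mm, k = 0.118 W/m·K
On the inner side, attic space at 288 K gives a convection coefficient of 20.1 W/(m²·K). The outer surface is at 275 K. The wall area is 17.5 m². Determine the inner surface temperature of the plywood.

Thermal resistances in series:
R_inner film = 1/(h_i·A) = 1/(20.1×17.5) = 0.002843 K/W
R_plywood = L/(kA) = 0.08/(0.118×17.5) = 0.03874 K/W
R_total = 0.04158 K/W;  Q = ΔT/R_total = 13/0.04158 = 312.6 W
T_interface = T_inner − Q·ΣR(inner→interface) = 288 − 313×0.002843

T ≈ 287 K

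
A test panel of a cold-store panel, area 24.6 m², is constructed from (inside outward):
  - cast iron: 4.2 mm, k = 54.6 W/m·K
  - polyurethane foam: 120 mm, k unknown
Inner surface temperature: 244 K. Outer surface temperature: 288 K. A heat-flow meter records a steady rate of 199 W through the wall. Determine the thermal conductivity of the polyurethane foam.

Using the resistance-network approach (series):
R_cast iron = L/(kA) = 0.0042/(54.6×24.6) = 3.127×10^-6 K/W
Sum of known resistances R_other = 3.127×10^-6 K/W
Total R = ΔT/Q = 44/199 = 0.2211 K/W
R_polyurethane foam = R_total − R_other = 0.2211 K/W
k = L/(R·A) = 0.12/(0.2211×24.6)

k ≈ 0.0221 W/(m·K)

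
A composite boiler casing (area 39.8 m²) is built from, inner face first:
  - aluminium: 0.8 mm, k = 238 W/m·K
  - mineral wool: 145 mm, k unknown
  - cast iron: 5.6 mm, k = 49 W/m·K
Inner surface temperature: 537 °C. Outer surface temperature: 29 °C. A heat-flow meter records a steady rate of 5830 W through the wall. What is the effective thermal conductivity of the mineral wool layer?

k ≈ 0.0418 W/(m·K)

Thermal resistances in series:
R_aluminium = L/(kA) = 0.0008/(238×39.8) = 8.446×10^-8 K/W
R_cast iron = L/(kA) = 0.0056/(49×39.8) = 2.872×10^-6 K/W
Sum of known resistances R_other = 2.956×10^-6 K/W
Total R = ΔT/Q = 508/5830 = 0.08714 K/W
R_mineral wool = R_total − R_other = 0.08713 K/W
k = L/(R·A) = 0.145/(0.08713×39.8)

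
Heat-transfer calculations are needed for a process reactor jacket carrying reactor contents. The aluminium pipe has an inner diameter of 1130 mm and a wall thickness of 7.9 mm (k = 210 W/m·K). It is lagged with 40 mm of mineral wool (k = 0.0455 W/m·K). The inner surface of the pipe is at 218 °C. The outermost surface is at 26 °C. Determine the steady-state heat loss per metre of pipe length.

q′ ≈ 813 W/m

Radial resistances (cylindrical: R_cond = ln(r_o/r_i)/(2πkL), R_conv = 1/(h·2πrL)):
R_aluminium pipe wall = ln(572.9/565)/(2π×210×1) = 1.052×10^-5 K/W
R_mineral wool = ln(612.9/572.9)/(2π×0.0455×1) = 0.2361 K/W
R_total = 0.2361 K/W
Q = ΔT/R_total = 192/0.2361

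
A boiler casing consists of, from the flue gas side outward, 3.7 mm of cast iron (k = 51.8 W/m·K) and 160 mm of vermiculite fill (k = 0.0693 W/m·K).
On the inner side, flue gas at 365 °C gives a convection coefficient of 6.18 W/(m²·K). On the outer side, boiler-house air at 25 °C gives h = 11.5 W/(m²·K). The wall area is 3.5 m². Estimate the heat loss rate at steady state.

Thermal resistances in series:
R_inner film = 1/(h_i·A) = 1/(6.18×3.5) = 0.04623 K/W
R_cast iron = L/(kA) = 0.0037/(51.8×3.5) = 2.041×10^-5 K/W
R_vermiculite fill = L/(kA) = 0.16/(0.0693×3.5) = 0.6597 K/W
R_outer film = 1/(h_o·A) = 1/(11.5×3.5) = 0.02484 K/W
R_total = 0.7308 K/W
Q = ΔT / R_total = 340 / 0.7308

Q ≈ 465 W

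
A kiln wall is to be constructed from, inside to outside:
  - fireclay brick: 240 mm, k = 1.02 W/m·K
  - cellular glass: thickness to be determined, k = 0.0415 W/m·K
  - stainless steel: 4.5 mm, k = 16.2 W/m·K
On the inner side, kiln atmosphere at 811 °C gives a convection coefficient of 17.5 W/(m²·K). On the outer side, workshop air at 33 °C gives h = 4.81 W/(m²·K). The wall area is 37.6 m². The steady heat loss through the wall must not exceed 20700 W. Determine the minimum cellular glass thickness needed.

Model the wall as resistances in series:
R_inner film = 1/(h_i·A) = 1/(17.5×37.6) = 0.00152 K/W
R_fireclay brick = L/(kA) = 0.24/(1.02×37.6) = 0.006258 K/W
R_stainless steel = L/(kA) = 0.0045/(16.2×37.6) = 7.388×10^-6 K/W
R_outer film = 1/(h_o·A) = 1/(4.81×37.6) = 0.005529 K/W
Sum of the known resistances R_other = 0.01331 K/W
Required total resistance R_tot = ΔT/Q_allow = 778/20700 = 0.03758 K/W
R_cellular glass = R_tot − R_other = 0.02427 K/W
L = R·k·A = 0.02427×0.0415×37.6

L ≈ 37.9 mm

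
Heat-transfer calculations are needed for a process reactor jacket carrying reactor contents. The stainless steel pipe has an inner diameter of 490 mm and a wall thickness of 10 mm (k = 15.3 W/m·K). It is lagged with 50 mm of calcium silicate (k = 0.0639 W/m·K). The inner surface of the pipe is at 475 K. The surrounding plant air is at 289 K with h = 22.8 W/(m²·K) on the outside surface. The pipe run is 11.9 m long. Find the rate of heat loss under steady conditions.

For a radial system each layer contributes R = ln(r_out/r_in)/(2πkL); films add R = 1/(hA).
R_stainless steel pipe wall = ln(255/245)/(2π×15.3×11.9) = 3.497×10^-5 K/W
R_calcium silicate = ln(305/255)/(2π×0.0639×11.9) = 0.03748 K/W
R_outer film = 1/(h_o·2πr_oL) = 1/(22.8×2π×0.305×11.9) = 0.001923 K/W
R_total = 0.03943 K/W
Q = ΔT/R_total = 186/0.03943

Q ≈ 4720 W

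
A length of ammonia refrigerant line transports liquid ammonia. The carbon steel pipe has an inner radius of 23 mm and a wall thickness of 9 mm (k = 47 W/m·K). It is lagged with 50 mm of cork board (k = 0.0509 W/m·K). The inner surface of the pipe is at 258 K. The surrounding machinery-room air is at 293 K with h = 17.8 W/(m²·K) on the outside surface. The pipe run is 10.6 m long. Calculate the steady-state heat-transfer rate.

Cylindrical conduction, so R = ln(r₂/r₁)/(2πkL) per layer, in series:
R_carbon steel pipe wall = ln(32/23)/(2π×47×10.6) = 1.055×10^-4 K/W
R_cork board = ln(82/32)/(2π×0.0509×10.6) = 0.2776 K/W
R_outer film = 1/(h_o·2πr_oL) = 1/(17.8×2π×0.082×10.6) = 0.01029 K/W
R_total = 0.288 K/W
Q = ΔT/R_total = 35/0.288

Q ≈ 122 W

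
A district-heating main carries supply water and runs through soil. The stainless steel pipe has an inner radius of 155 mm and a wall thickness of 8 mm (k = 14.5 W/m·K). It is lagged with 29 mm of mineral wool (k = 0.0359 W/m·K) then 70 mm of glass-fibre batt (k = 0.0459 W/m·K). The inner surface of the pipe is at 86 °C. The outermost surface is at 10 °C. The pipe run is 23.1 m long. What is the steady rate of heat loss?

Cylindrical conduction, so R = ln(r₂/r₁)/(2πkL) per layer, in series:
R_stainless steel pipe wall = ln(163/155)/(2π×14.5×23.1) = 2.391×10^-5 K/W
R_mineral wool = ln(192/163)/(2π×0.0359×23.1) = 0.03143 K/W
R_glass-fibre batt = ln(262/192)/(2π×0.0459×23.1) = 0.04666 K/W
R_total = 0.07811 K/W
Q = ΔT/R_total = 76/0.07811

Q ≈ 973 W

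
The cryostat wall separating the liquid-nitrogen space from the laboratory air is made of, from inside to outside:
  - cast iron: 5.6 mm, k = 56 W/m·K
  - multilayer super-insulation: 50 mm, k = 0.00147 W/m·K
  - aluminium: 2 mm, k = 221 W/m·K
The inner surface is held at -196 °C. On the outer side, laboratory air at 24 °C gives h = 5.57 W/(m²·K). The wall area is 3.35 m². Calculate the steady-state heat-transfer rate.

Thermal resistances in series:
R_cast iron = L/(kA) = 0.0056/(56×3.35) = 2.985×10^-5 K/W
R_multilayer super-insulation = L/(kA) = 0.05/(0.00147×3.35) = 10.15 K/W
R_aluminium = L/(kA) = 0.002/(221×3.35) = 2.701×10^-6 K/W
R_outer film = 1/(h_o·A) = 1/(5.57×3.35) = 0.05359 K/W
R_total = 10.21 K/W
Q = ΔT / R_total = 220 / 10.21

Q ≈ 21.6 W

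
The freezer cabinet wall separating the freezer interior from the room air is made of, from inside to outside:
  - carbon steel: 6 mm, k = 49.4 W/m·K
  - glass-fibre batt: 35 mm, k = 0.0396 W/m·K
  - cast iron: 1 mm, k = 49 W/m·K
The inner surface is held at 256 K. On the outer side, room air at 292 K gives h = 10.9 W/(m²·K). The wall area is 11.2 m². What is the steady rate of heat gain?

Q ≈ 413 W

Model the wall as resistances in series:
R_carbon steel = L/(kA) = 0.006/(49.4×11.2) = 1.084×10^-5 K/W
R_glass-fibre batt = L/(kA) = 0.035/(0.0396×11.2) = 0.07891 K/W
R_cast iron = L/(kA) = 0.001/(49×11.2) = 1.822×10^-6 K/W
R_outer film = 1/(h_o·A) = 1/(10.9×11.2) = 0.008191 K/W
R_total = 0.08712 K/W
Q = ΔT / R_total = 36 / 0.08712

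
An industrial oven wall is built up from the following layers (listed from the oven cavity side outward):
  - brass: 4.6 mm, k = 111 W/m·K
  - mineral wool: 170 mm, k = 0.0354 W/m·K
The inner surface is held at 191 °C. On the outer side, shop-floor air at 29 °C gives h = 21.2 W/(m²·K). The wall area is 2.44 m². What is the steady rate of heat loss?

Model the wall as resistances in series:
R_brass = L/(kA) = 0.0046/(111×2.44) = 1.698×10^-5 K/W
R_mineral wool = L/(kA) = 0.17/(0.0354×2.44) = 1.968 K/W
R_outer film = 1/(h_o·A) = 1/(21.2×2.44) = 0.01933 K/W
R_total = 1.987 K/W
Q = ΔT / R_total = 162 / 1.987

Q ≈ 81.5 W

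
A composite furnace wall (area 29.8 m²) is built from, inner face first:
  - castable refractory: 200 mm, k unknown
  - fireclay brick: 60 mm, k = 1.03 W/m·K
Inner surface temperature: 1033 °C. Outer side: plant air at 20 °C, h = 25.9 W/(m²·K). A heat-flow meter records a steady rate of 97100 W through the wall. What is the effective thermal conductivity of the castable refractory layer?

Model the wall as resistances in series:
R_fireclay brick = L/(kA) = 0.06/(1.03×29.8) = 0.001955 K/W
R_outer film = 1/(h_o·A) = 1/(25.9×29.8) = 0.001296 K/W
Sum of known resistances R_other = 0.00325 K/W
Total R = ΔT/Q = 1013/97100 = 0.01043 K/W
R_castable refractory = R_total − R_other = 0.007182 K/W
k = L/(R·A) = 0.2/(0.007182×29.8)

k ≈ 0.934 W/(m·K)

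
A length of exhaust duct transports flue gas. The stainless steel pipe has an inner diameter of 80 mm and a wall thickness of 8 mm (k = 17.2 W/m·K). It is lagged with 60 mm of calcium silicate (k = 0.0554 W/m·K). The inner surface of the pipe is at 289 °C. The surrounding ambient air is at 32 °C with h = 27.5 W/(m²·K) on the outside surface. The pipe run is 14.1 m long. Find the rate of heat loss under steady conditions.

Q ≈ 1520 W

Treating each annulus and film as a series resistance:
R_stainless steel pipe wall = ln(48/40)/(2π×17.2×14.1) = 1.196×10^-4 K/W
R_calcium silicate = ln(108/48)/(2π×0.0554×14.1) = 0.1652 K/W
R_outer film = 1/(h_o·2πr_oL) = 1/(27.5×2π×0.108×14.1) = 0.003801 K/W
R_total = 0.1691 K/W
Q = ΔT/R_total = 257/0.1691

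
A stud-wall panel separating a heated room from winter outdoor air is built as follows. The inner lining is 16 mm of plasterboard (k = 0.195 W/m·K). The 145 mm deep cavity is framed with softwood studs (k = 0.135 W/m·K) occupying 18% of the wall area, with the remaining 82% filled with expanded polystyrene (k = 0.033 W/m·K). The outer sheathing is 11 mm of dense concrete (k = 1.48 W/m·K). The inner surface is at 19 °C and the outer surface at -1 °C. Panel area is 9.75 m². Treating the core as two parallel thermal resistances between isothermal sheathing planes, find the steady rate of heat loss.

Q ≈ 66.9 W

Sheathing layers in series; stud and cavity paths in parallel between them.
R_inner = 0.016/(0.195×9.75) = 0.008416 K/W
R_stud  = 0.145/(0.135×0.18×9.75) = 0.612 K/W
R_cav   = 0.145/(0.033×0.82×9.75) = 0.5496 K/W
1/R_core = 1/R_stud + 1/R_cav → R_core = 0.2896 K/W
R_outer = 0.011/(1.48×9.75) = 7.623×10^-4 K/W
R_total = 0.2987 K/W
Q = ΔT/R_total = 20/0.2987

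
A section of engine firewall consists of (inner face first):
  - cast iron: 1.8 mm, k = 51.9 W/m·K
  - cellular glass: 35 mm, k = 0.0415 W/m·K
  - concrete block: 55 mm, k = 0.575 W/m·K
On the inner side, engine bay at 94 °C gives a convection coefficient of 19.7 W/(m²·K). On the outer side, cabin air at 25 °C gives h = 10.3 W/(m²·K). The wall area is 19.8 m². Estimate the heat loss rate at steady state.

Using the resistance-network approach (series):
R_inner film = 1/(h_i·A) = 1/(19.7×19.8) = 0.002564 K/W
R_cast iron = L/(kA) = 0.0018/(51.9×19.8) = 1.752×10^-6 K/W
R_cellular glass = L/(kA) = 0.035/(0.0415×19.8) = 0.04259 K/W
R_concrete block = L/(kA) = 0.055/(0.575×19.8) = 0.004831 K/W
R_outer film = 1/(h_o·A) = 1/(10.3×19.8) = 0.004903 K/W
R_total = 0.05489 K/W
Q = ΔT / R_total = 69 / 0.05489

Q ≈ 1260 W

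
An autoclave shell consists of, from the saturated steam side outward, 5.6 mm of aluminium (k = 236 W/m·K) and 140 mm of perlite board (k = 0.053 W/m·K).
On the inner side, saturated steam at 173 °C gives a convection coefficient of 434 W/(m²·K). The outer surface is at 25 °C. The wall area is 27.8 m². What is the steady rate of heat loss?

Thermal resistances in series:
R_inner film = 1/(h_i·A) = 1/(434×27.8) = 8.288×10^-5 K/W
R_aluminium = L/(kA) = 0.0056/(236×27.8) = 8.536×10^-7 K/W
R_perlite board = L/(kA) = 0.14/(0.053×27.8) = 0.09502 K/W
R_total = 0.0951 K/W
Q = ΔT / R_total = 148 / 0.0951

Q ≈ 1560 W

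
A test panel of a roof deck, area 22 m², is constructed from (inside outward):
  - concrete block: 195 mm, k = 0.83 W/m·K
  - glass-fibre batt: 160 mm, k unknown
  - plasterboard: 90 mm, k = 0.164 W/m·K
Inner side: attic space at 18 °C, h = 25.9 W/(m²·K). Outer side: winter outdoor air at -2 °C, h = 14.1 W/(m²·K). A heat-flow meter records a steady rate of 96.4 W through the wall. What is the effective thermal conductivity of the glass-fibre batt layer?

Treating each layer as a thermal resistance in series:
R_inner film = 1/(h_i·A) = 1/(25.9×22) = 0.001755 K/W
R_concrete block = L/(kA) = 0.195/(0.83×22) = 0.01068 K/W
R_plasterboard = L/(kA) = 0.09/(0.164×22) = 0.02494 K/W
R_outer film = 1/(h_o·A) = 1/(14.1×22) = 0.003224 K/W
Sum of known resistances R_other = 0.0406 K/W
Total R = ΔT/Q = 20/96.4 = 0.2075 K/W
R_glass-fibre batt = R_total − R_other = 0.1669 K/W
k = L/(R·A) = 0.16/(0.1669×22)

k ≈ 0.0436 W/(m·K)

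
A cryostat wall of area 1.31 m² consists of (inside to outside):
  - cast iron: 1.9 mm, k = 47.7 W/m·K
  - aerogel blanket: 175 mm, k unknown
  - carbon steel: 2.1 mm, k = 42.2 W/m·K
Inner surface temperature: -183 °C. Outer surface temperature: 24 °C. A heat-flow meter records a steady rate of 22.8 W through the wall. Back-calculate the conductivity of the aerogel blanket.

Series thermal resistances:
R_cast iron = L/(kA) = 0.0019/(47.7×1.31) = 3.041×10^-5 K/W
R_carbon steel = L/(kA) = 0.0021/(42.2×1.31) = 3.799×10^-5 K/W
Sum of known resistances R_other = 6.839×10^-5 K/W
Total R = ΔT/Q = 207/22.8 = 9.079 K/W
R_aerogel blanket = R_total − R_other = 9.079 K/W
k = L/(R·A) = 0.175/(9.079×1.31)

k ≈ 0.0147 W/(m·K)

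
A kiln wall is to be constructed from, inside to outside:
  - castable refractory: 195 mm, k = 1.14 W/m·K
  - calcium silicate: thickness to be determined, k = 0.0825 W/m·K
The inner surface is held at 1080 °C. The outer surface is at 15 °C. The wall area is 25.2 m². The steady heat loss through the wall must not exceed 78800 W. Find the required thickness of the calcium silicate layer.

Model the wall as resistances in series:
R_castable refractory = L/(kA) = 0.195/(1.14×25.2) = 0.006788 K/W
Sum of the known resistances R_other = 0.006788 K/W
Required total resistance R_tot = ΔT/Q_allow = 1065/78800 = 0.01352 K/W
R_calcium silicate = R_tot − R_other = 0.006727 K/W
L = R·k·A = 0.006727×0.0825×25.2

L ≈ 14 mm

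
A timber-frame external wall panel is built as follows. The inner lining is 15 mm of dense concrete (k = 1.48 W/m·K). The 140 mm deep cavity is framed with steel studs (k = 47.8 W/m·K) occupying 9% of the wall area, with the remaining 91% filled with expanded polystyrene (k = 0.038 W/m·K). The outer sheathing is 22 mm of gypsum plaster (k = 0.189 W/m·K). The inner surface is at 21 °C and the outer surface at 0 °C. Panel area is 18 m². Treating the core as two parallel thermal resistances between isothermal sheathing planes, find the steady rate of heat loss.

Sheathing layers in series; stud and cavity paths in parallel between them.
R_inner = 0.015/(1.48×18) = 5.631×10^-4 K/W
R_stud  = 0.14/(47.8×0.09×18) = 0.001808 K/W
R_cav   = 0.14/(0.038×0.91×18) = 0.2249 K/W
1/R_core = 1/R_stud + 1/R_cav → R_core = 0.001794 K/W
R_outer = 0.022/(0.189×18) = 0.006467 K/W
R_total = 0.008823 K/W
Q = ΔT/R_total = 21/0.008823

Q ≈ 2380 W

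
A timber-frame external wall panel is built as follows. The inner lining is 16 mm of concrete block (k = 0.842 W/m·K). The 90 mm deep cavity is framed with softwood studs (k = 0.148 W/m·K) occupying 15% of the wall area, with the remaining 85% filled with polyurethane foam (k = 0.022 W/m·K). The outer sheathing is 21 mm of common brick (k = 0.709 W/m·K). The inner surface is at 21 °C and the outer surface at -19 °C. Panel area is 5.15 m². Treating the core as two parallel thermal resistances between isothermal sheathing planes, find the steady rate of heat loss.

Q ≈ 91.6 W

Sheathing layers in series; stud and cavity paths in parallel between them.
R_inner = 0.016/(0.842×5.15) = 0.00369 K/W
R_stud  = 0.09/(0.148×0.15×5.15) = 0.7872 K/W
R_cav   = 0.09/(0.022×0.85×5.15) = 0.9345 K/W
1/R_core = 1/R_stud + 1/R_cav → R_core = 0.4273 K/W
R_outer = 0.021/(0.709×5.15) = 0.005751 K/W
R_total = 0.4367 K/W
Q = ΔT/R_total = 40/0.4367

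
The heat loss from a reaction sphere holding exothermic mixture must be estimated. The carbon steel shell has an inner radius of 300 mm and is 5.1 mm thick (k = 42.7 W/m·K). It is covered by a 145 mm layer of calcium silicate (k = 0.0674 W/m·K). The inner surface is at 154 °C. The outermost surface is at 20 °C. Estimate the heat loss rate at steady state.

Q ≈ 107 W

Each spherical layer contributes R = (1/r_i − 1/r_o)/(4πk):
R_carbon steel shell = (1/0.3 − 1/0.3051)/(4π×42.7) = 1.038×10^-4 K/W
R_calcium silicate = (1/0.3051 − 1/0.4501)/(4π×0.0674) = 1.247 K/W
R_total = 1.247 K/W
Q = ΔT/R_total = 134/1.247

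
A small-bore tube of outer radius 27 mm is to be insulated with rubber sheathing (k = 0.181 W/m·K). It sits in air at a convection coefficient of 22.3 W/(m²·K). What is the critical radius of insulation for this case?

r_cr ≈ 8.12 mm

For a cylinder r_cr = k/h = 0.181/22.3
r_cr = 8.12 mm; since the bare radius (27 mm) is above r_cr, any added insulation will reduce heat loss.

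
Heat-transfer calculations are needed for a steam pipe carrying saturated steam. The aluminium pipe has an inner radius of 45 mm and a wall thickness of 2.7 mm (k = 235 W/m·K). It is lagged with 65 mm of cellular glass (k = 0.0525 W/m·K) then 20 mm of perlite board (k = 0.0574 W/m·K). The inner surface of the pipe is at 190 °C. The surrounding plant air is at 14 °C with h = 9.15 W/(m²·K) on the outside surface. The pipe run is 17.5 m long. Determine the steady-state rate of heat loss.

Per-layer cylindrical resistances, series-summed:
R_aluminium pipe wall = ln(47.7/45)/(2π×235×17.5) = 2.255×10^-6 K/W
R_cellular glass = ln(112.7/47.7)/(2π×0.0525×17.5) = 0.1489 K/W
R_perlite board = ln(132.7/112.7)/(2π×0.0574×17.5) = 0.02588 K/W
R_outer film = 1/(h_o·2πr_oL) = 1/(9.15×2π×0.1327×17.5) = 0.00749 K/W
R_total = 0.1823 K/W
Q = ΔT/R_total = 176/0.1823

Q ≈ 965 W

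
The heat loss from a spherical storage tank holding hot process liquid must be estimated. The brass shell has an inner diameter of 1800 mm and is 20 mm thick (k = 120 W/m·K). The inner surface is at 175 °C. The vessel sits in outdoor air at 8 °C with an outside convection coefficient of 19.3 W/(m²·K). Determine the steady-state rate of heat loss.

Q ≈ 34200 W

Each spherical layer contributes R = (1/r_i − 1/r_o)/(4πk):
R_brass shell = (1/0.9 − 1/0.92)/(4π×120) = 1.602×10^-5 K/W
R_outer film = 1/(h·4πr_o²) = 1/(19.3×4π×0.92²) = 0.004871 K/W
R_total = 0.004887 K/W
Q = ΔT/R_total = 167/0.004887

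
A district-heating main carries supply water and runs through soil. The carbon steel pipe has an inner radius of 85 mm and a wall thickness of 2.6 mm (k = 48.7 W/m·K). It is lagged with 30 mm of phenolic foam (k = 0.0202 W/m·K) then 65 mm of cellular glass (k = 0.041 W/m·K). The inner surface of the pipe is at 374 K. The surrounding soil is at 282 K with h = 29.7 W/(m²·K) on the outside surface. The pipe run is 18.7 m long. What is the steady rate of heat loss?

Q ≈ 424 W

Radial resistances (cylindrical: R_cond = ln(r_o/r_i)/(2πkL), R_conv = 1/(h·2πrL)):
R_carbon steel pipe wall = ln(87.6/85)/(2π×48.7×18.7) = 5.266×10^-6 K/W
R_phenolic foam = ln(117.6/87.6)/(2π×0.0202×18.7) = 0.1241 K/W
R_cellular glass = ln(182.6/117.6)/(2π×0.041×18.7) = 0.09134 K/W
R_outer film = 1/(h_o·2πr_oL) = 1/(29.7×2π×0.1826×18.7) = 0.001569 K/W
R_total = 0.217 K/W
Q = ΔT/R_total = 92/0.217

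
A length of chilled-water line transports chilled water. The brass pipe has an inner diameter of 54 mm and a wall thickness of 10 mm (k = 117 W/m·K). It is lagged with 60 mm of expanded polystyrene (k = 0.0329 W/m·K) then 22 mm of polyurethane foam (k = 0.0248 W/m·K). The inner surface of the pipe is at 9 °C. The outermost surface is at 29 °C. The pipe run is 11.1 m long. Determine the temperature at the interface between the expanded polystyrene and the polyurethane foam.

T ≈ 24.6 °C

Cylindrical conduction, so R = ln(r₂/r₁)/(2πkL) per layer, in series:
R_brass pipe wall = ln(37/27)/(2π×117×11.1) = 3.861×10^-5 K/W
R_expanded polystyrene = ln(97/37)/(2π×0.0329×11.1) = 0.42 K/W
R_polyurethane foam = ln(119/97)/(2π×0.0248×11.1) = 0.1182 K/W
R_total = 0.5383 K/W
Q = ΔT/R_total = 20/0.5383
Q = 37.2 W
T_interface = T_inner + Q·ΣR(inner→interface) = 9 + 37.2×0.4201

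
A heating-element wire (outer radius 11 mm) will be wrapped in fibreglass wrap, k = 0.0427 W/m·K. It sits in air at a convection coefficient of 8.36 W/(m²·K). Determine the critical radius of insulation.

r_cr ≈ 5.11 mm

For a cylinder r_cr = k/h = 0.0427/8.36
r_cr = 5.11 mm; since the bare radius (11 mm) is above r_cr, any added insulation will reduce heat loss.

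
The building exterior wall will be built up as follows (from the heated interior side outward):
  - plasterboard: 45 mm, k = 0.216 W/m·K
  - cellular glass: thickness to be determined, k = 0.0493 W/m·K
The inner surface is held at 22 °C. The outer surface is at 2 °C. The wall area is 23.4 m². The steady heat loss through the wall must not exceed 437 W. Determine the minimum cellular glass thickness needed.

L ≈ 42.5 mm

Thermal resistances in series:
R_plasterboard = L/(kA) = 0.045/(0.216×23.4) = 0.008903 K/W
Sum of the known resistances R_other = 0.008903 K/W
Required total resistance R_tot = ΔT/Q_allow = 20/437 = 0.04577 K/W
R_cellular glass = R_tot − R_other = 0.03686 K/W
L = R·k·A = 0.03686×0.0493×23.4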